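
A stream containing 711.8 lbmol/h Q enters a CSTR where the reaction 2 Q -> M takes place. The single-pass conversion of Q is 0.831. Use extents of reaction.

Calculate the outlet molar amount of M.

Q reacted = 0.831 × 711.8 = 591.5 lbmol/h; ν_Q = −2, so ξ = 591.5/2 = 295.8 lbmol/h.
Outlet amounts (n = n₀ + ν ξ):
  Q: 711.8 − 2(295.8) = 120.3
  M: 0 + 1(295.8) = 295.8

296 lbmol/h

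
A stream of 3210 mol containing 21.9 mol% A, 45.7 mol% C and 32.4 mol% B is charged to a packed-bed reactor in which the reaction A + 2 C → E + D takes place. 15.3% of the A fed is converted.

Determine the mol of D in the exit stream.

108 mol

A reacted = 0.153 × 703 = 107.6 mol; ν_A = −1, so ξ = 107.6/1 = 107.6 mol.
Outlet amounts (n = n₀ + ν ξ):
  A: 703 − 1(107.6) = 595.4
  C: 1467 − 2(107.6) = 1252
  E: 0 + 1(107.6) = 107.6
  D: 0 + 1(107.6) = 107.6
  B: 1040 (inert)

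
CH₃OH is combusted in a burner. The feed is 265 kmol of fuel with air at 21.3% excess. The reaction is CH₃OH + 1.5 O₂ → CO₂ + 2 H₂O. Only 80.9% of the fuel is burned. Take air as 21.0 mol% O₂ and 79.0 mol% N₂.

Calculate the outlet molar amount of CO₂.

214 kmol

Stoichiometric O₂ = 1.5 × 265 = 397.5 kmol; O₂ fed = 397.5 × 1.213 = 482.2 kmol.
N₂ fed = 482.2 × 79/21 = 1814 kmol.
Fuel reacted = 0.809 × 265 → ξ = 214.4 kmol.
Outlet (n = n₀ + ν ξ):
  CH₃OH: 265 − 1(214.4) = 50.61
  O₂: 482.2 − 1.5(214.4) = 160.6
  N₂: 1814 (inert)
  CO₂: 0 + 1(214.4) = 214.4
  H₂O: 0 + 2(214.4) = 428.8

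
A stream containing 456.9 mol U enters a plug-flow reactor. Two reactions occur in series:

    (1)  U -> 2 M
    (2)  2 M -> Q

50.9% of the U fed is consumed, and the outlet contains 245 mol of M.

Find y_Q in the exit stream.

Conversion of U: U consumed = 1ξ₁ = 0.509 × 456.9 → ξ₁ = 232.6 mol.
M balance: n_M = 0 + 2ξ₁ − 2ξ₂ = 245 → ξ₂ = (2·232.6 − 245)/2 = 110.1 mol.
Outlet amounts (n = n₀ + Σ ν·ξ):
  U: 456.9 − 1(232.6) = 224.3
  M: 0 + 2(232.6) − 2(110.1) = 245
  Q: 0 + 1(110.1) = 110.1
Total out = 579.4 mol; y_Q = 110.1 / 579.4 = 0.19.

0.19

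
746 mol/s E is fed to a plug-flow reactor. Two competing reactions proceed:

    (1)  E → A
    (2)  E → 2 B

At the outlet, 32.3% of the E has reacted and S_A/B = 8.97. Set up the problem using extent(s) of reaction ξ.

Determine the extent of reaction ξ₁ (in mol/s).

ξ₁ = 228 mol/s

Conversion of E: E consumed = 0.323 × 746 = 241 mol/s = 1ξ₁ + 1ξ₂.
Selectivity: 1ξ₁ / (2ξ₂) = 8.97 → ξ₁ = 17.94 ξ₂.
Substitute: (1·17.94 + 1) ξ₂ = 241 → ξ₂ = 12.72 mol/s, ξ₁ = 228.2 mol/s.
Outlet amounts (n = n₀ + Σ ν·ξ):
  E: 746 − 1(228.2) − 1(12.72) = 505
  A: 0 + 1(228.2) = 228.2
  B: 0 + 2(12.72) = 25.44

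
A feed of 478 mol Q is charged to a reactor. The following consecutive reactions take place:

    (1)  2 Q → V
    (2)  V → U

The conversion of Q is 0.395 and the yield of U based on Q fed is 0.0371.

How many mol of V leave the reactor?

76.7 mol

Conversion of Q: Q consumed = 2ξ₁ = 0.395 × 478 → ξ₁ = 94.41 mol.
Yield of U: 1ξ₂ / 478 = 0.0371 → ξ₂ = 17.73 mol.
Outlet amounts (n = n₀ + Σ ν·ξ):
  Q: 478 − 2(94.41) = 289.2
  V: 0 + 1(94.41) − 1(17.73) = 76.67
  U: 0 + 1(17.73) = 17.73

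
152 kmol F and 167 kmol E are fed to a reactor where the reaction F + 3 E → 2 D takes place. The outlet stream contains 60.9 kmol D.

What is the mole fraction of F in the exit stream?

For D: n = n₀ + 2ξ → 60.9 = 0 + 2ξ, giving ξ = 30.45 kmol.
Outlet amounts (n = n₀ + ν ξ):
  F: 152 − 1(30.45) = 121.5
  E: 167 − 3(30.45) = 75.65
  D: 0 + 2(30.45) = 60.9
Total out = 258.1 kmol; y_F = 121.5 / 258.1 = 0.4709.

0.471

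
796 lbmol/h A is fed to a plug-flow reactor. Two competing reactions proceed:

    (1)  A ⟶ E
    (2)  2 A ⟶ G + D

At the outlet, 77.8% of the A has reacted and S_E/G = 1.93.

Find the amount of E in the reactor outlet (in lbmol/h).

304 lbmol/h

Conversion of A: A consumed = 0.778 × 796 = 619.3 lbmol/h = 1ξ₁ + 2ξ₂.
Selectivity: 1ξ₁ / (1ξ₂) = 1.93 → ξ₁ = 1.93 ξ₂.
Substitute: (1·1.93 + 2) ξ₂ = 619.3 → ξ₂ = 157.6 lbmol/h, ξ₁ = 304.1 lbmol/h.
Outlet amounts (n = n₀ + Σ ν·ξ):
  A: 796 − 1(304.1) − 2(157.6) = 176.7
  E: 0 + 1(304.1) = 304.1
  G: 0 + 1(157.6) = 157.6
  D: 0 + 1(157.6) = 157.6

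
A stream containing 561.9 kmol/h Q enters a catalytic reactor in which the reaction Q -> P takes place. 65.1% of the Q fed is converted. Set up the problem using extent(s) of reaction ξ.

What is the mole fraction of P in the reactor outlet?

Q reacted = 0.651 × 561.9 = 365.8 kmol/h; ν_Q = −1, so ξ = 365.8/1 = 365.8 kmol/h.
Outlet amounts (n = n₀ + ν ξ):
  Q: 561.9 − 1(365.8) = 196.1
  P: 0 + 1(365.8) = 365.8
Total out = 561.9 kmol/h; y_P = 365.8 / 561.9 = 0.651.

0.651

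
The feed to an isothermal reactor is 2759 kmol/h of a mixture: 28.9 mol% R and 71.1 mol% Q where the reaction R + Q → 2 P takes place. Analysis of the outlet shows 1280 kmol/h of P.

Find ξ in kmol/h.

For P: n = n₀ + 2ξ → 1280 = 0 + 2ξ, giving ξ = 640 kmol/h.
Outlet amounts (n = n₀ + ν ξ):
  R: 797.4 − 1(640) = 157.4
  Q: 1962 − 1(640) = 1322
  P: 0 + 2(640) = 1280

ξ = 640 kmol/h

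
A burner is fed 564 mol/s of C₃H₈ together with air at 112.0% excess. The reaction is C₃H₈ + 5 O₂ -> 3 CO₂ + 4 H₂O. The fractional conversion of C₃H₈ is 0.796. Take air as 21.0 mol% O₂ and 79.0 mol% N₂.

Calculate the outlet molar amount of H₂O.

1800 mol/s

Stoichiometric O₂ = 5 × 564 = 2820 mol/s; O₂ fed = 2820 × 2.120 = 5978 mol/s.
N₂ fed = 5978 × 79/21 = 22490 mol/s.
Fuel reacted = 0.796 × 564 → ξ = 448.9 mol/s.
Outlet (n = n₀ + ν ξ):
  C₃H₈: 564 − 1(448.9) = 115.1
  O₂: 5978 − 5(448.9) = 3734
  N₂: 22490 (inert)
  CO₂: 0 + 3(448.9) = 1347
  H₂O: 0 + 4(448.9) = 1796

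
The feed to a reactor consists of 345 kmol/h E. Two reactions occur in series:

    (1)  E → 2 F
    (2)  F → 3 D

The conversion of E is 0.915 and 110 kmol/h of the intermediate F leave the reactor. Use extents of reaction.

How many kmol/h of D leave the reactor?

Conversion of E: E consumed = 1ξ₁ = 0.915 × 345 → ξ₁ = 315.7 kmol/h.
F balance: n_F = 0 + 2ξ₁ − 1ξ₂ = 110 → ξ₂ = (2·315.7 − 110)/1 = 521.4 kmol/h.
Outlet amounts (n = n₀ + Σ ν·ξ):
  E: 345 − 1(315.7) = 29.32
  F: 0 + 2(315.7) − 1(521.4) = 110
  D: 0 + 3(521.4) = 1564

1560 kmol/h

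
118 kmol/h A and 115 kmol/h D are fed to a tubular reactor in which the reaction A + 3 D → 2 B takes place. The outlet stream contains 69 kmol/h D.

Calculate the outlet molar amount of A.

103 kmol/h

For D: n = n₀ − 3ξ → 69 = 115 − 3ξ, giving ξ = 15.33 kmol/h.
Outlet amounts (n = n₀ + ν ξ):
  A: 118 − 1(15.33) = 102.7
  D: 115 − 3(15.33) = 69
  B: 0 + 2(15.33) = 30.67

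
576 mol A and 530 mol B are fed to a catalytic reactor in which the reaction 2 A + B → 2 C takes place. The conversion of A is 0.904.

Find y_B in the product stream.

0.319

A reacted = 0.904 × 576 = 520.7 mol; ν_A = −2, so ξ = 520.7/2 = 260.4 mol.
Outlet amounts (n = n₀ + ν ξ):
  A: 576 − 2(260.4) = 55.3
  B: 530 − 1(260.4) = 269.6
  C: 0 + 2(260.4) = 520.7
Total out = 845.6 mol; y_B = 269.6 / 845.6 = 0.3189.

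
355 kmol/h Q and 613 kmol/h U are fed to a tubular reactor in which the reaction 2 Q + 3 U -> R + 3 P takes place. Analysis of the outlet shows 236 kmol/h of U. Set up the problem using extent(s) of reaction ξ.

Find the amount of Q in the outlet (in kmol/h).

For U: n = n₀ − 3ξ → 236 = 613 − 3ξ, giving ξ = 125.7 kmol/h.
Outlet amounts (n = n₀ + ν ξ):
  Q: 355 − 2(125.7) = 103.7
  U: 613 − 3(125.7) = 236
  R: 0 + 1(125.7) = 125.7
  P: 0 + 3(125.7) = 377

104 kmol/h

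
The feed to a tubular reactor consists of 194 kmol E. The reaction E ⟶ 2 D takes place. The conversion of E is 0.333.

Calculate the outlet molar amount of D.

E reacted = 0.333 × 194 = 64.6 kmol; ν_E = −1, so ξ = 64.6/1 = 64.6 kmol.
Outlet amounts (n = n₀ + ν ξ):
  E: 194 − 1(64.6) = 129.4
  D: 0 + 2(64.6) = 129.2

129 kmol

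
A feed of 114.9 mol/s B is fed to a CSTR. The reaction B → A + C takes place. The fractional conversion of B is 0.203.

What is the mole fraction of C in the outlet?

0.169

B reacted = 0.203 × 114.9 = 23.32 mol/s; ν_B = −1, so ξ = 23.32/1 = 23.32 mol/s.
Outlet amounts (n = n₀ + ν ξ):
  B: 114.9 − 1(23.32) = 91.58
  A: 0 + 1(23.32) = 23.32
  C: 0 + 1(23.32) = 23.32
Total out = 138.2 mol/s; y_C = 23.32 / 138.2 = 0.1687.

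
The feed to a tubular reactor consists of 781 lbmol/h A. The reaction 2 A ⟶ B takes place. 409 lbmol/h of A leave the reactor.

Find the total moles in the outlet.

For A: n = n₀ − 2ξ → 409 = 781 − 2ξ, giving ξ = 186 lbmol/h.
Outlet amounts (n = n₀ + ν ξ):
  A: 781 − 2(186) = 409
  B: 0 + 1(186) = 186
Total out = 409 + 186 = 595 lbmol/h.

595 lbmol/h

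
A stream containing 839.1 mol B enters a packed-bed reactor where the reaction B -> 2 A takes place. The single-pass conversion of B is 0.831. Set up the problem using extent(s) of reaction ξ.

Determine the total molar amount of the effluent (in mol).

B reacted = 0.831 × 839.1 = 697.3 mol; ν_B = −1, so ξ = 697.3/1 = 697.3 mol.
Outlet amounts (n = n₀ + ν ξ):
  B: 839.1 − 1(697.3) = 141.8
  A: 0 + 2(697.3) = 1395
Total out = 141.8 + 1395 = 1536 mol.

1540 mol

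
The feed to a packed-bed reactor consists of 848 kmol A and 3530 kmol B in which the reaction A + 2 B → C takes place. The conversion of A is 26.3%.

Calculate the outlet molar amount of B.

3080 kmol

A reacted = 0.263 × 848 = 223 kmol; ν_A = −1, so ξ = 223/1 = 223 kmol.
Outlet amounts (n = n₀ + ν ξ):
  A: 848 − 1(223) = 625
  B: 3530 − 2(223) = 3084
  C: 0 + 1(223) = 223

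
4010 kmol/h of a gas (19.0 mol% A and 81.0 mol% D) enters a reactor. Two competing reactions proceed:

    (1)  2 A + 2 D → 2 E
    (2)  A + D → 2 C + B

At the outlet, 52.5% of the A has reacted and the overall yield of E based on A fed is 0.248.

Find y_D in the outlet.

0.706

Yield of E: 2ξ₁ / 761.9 = 0.248 → ξ₁ = 94.48 kmol/h.
Conversion of A: 2ξ₁ + 1ξ₂ = 0.525 × 761.9 = 400 → ξ₂ = 211 kmol/h.
Outlet amounts (n = n₀ + Σ ν·ξ):
  A: 761.9 − 2(94.48) − 1(211) = 361.9
  D: 3248 − 2(94.48) − 1(211) = 2848
  E: 0 + 2(94.48) = 189
  C: 0 + 2(211) = 422.1
  B: 0 + 1(211) = 211
Total out = 4032 kmol/h; y_D = 2848 / 4032 = 0.7064.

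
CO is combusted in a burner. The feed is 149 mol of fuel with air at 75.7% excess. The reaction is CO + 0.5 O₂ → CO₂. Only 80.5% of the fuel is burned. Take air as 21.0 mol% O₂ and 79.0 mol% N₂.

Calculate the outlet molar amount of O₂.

Stoichiometric O₂ = 0.5 × 149 = 74.5 mol; O₂ fed = 74.5 × 1.757 = 130.9 mol.
N₂ fed = 130.9 × 79/21 = 492.4 mol.
Fuel reacted = 0.805 × 149 → ξ = 119.9 mol.
Outlet (n = n₀ + ν ξ):
  CO: 149 − 1(119.9) = 29.05
  O₂: 130.9 − 0.5(119.9) = 70.92
  N₂: 492.4 (inert)
  CO₂: 0 + 1(119.9) = 119.9

70.9 mol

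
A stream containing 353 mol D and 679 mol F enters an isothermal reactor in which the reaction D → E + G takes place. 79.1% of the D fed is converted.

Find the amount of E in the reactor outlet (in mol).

279 mol

D reacted = 0.791 × 353 = 279.2 mol; ν_D = −1, so ξ = 279.2/1 = 279.2 mol.
Outlet amounts (n = n₀ + ν ξ):
  D: 353 − 1(279.2) = 73.78
  E: 0 + 1(279.2) = 279.2
  G: 0 + 1(279.2) = 279.2
  F: 679 (inert)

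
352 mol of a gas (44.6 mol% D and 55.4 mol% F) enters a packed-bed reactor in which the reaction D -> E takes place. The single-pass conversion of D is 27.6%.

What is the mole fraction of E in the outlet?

D reacted = 0.276 × 157 = 43.33 mol; ν_D = −1, so ξ = 43.33/1 = 43.33 mol.
Outlet amounts (n = n₀ + ν ξ):
  D: 157 − 1(43.33) = 113.7
  E: 0 + 1(43.33) = 43.33
  F: 195 (inert)
Total out = 352 mol; y_E = 43.33 / 352 = 0.1231.

0.123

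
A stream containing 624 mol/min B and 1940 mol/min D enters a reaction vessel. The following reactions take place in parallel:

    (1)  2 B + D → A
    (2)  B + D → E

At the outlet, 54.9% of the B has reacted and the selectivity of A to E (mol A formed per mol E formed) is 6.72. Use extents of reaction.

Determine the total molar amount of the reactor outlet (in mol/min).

Conversion of B: B consumed = 0.549 × 624 = 342.6 mol/min = 2ξ₁ + 1ξ₂.
Selectivity: 1ξ₁ / (1ξ₂) = 6.72 → ξ₁ = 6.72 ξ₂.
Substitute: (2·6.72 + 1) ξ₂ = 342.6 → ξ₂ = 23.72 mol/min, ξ₁ = 159.4 mol/min.
Outlet amounts (n = n₀ + Σ ν·ξ):
  B: 624 − 2(159.4) − 1(23.72) = 281.4
  D: 1940 − 1(159.4) − 1(23.72) = 1757
  A: 0 + 1(159.4) = 159.4
  E: 0 + 1(23.72) = 23.72
Total out = 281.4 + 1757 + 159.4 + 23.72 = 2221 mol/min.

2220 mol/min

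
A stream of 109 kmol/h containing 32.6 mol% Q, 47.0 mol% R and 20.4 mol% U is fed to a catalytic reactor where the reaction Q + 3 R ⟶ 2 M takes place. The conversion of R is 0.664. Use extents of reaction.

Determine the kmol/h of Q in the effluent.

R reacted = 0.664 × 51.23 = 34.02 kmol/h; ν_R = −3, so ξ = 34.02/3 = 11.34 kmol/h.
Outlet amounts (n = n₀ + ν ξ):
  Q: 35.53 − 1(11.34) = 24.2
  R: 51.23 − 3(11.34) = 17.21
  M: 0 + 2(11.34) = 22.68
  U: 22.24 (inert)

24.2 kmol/h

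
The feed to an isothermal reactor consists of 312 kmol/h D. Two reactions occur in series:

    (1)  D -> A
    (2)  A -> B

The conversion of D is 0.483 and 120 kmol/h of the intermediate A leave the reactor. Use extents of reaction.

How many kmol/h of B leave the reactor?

Conversion of D: D consumed = 1ξ₁ = 0.483 × 312 → ξ₁ = 150.7 kmol/h.
A balance: n_A = 0 + 1ξ₁ − 1ξ₂ = 120 → ξ₂ = (1·150.7 − 120)/1 = 30.7 kmol/h.
Outlet amounts (n = n₀ + Σ ν·ξ):
  D: 312 − 1(150.7) = 161.3
  A: 0 + 1(150.7) − 1(30.7) = 120
  B: 0 + 1(30.7) = 30.7

30.7 kmol/h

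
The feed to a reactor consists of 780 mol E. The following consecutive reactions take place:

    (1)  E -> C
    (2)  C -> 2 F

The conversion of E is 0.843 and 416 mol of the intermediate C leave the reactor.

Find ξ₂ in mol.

ξ₂ = 242 mol

Conversion of E: E consumed = 1ξ₁ = 0.843 × 780 → ξ₁ = 657.5 mol.
C balance: n_C = 0 + 1ξ₁ − 1ξ₂ = 416 → ξ₂ = (1·657.5 − 416)/1 = 241.5 mol.
Outlet amounts (n = n₀ + Σ ν·ξ):
  E: 780 − 1(657.5) = 122.5
  C: 0 + 1(657.5) − 1(241.5) = 416
  F: 0 + 2(241.5) = 483.1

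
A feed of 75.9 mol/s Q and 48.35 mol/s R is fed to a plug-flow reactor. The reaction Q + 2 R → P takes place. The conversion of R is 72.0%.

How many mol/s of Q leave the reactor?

R reacted = 0.72 × 48.35 = 34.81 mol/s; ν_R = −2, so ξ = 34.81/2 = 17.41 mol/s.
Outlet amounts (n = n₀ + ν ξ):
  Q: 75.9 − 1(17.41) = 58.49
  R: 48.35 − 2(17.41) = 13.54
  P: 0 + 1(17.41) = 17.41

58.5 mol/s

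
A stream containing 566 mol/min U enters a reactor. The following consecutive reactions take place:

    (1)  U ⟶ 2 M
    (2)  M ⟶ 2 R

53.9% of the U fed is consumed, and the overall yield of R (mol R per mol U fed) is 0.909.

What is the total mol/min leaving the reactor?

Conversion of U: U consumed = 1ξ₁ = 0.539 × 566 → ξ₁ = 305.1 mol/min.
Yield of R: 2ξ₂ / 566 = 0.909 → ξ₂ = 257.2 mol/min.
Outlet amounts (n = n₀ + Σ ν·ξ):
  U: 566 − 1(305.1) = 260.9
  M: 0 + 2(305.1) − 1(257.2) = 352.9
  R: 0 + 2(257.2) = 514.5
Total out = 260.9 + 352.9 + 514.5 = 1128 mol/min.

1130 mol/min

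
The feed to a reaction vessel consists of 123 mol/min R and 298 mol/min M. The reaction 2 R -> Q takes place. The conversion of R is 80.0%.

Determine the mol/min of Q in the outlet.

49.2 mol/min

R reacted = 0.8 × 123 = 98.4 mol/min; ν_R = −2, so ξ = 98.4/2 = 49.2 mol/min.
Outlet amounts (n = n₀ + ν ξ):
  R: 123 − 2(49.2) = 24.6
  Q: 0 + 1(49.2) = 49.2
  M: 298 (inert)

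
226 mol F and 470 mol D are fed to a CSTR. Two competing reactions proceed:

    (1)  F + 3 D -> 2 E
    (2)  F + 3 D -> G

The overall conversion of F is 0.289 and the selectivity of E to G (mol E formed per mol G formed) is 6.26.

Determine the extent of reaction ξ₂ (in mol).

Conversion of F: F consumed = 0.289 × 226 = 65.31 mol = 1ξ₁ + 1ξ₂.
Selectivity: 2ξ₁ / (1ξ₂) = 6.26 → ξ₁ = 3.13 ξ₂.
Substitute: (1·3.13 + 1) ξ₂ = 65.31 → ξ₂ = 15.81 mol, ξ₁ = 49.5 mol.
Outlet amounts (n = n₀ + Σ ν·ξ):
  F: 226 − 1(49.5) − 1(15.81) = 160.7
  D: 470 − 3(49.5) − 3(15.81) = 274.1
  E: 0 + 2(49.5) = 99
  G: 0 + 1(15.81) = 15.81

ξ₂ = 15.8 mol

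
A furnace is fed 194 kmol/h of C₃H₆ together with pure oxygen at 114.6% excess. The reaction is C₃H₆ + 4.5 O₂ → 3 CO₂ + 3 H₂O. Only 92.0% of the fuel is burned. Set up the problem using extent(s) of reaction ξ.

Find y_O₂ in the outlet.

Stoichiometric O₂ = 4.5 × 194 = 873 kmol/h; O₂ fed = 873 × 2.146 = 1873 kmol/h.
Fuel reacted = 0.92 × 194 → ξ = 178.5 kmol/h.
Outlet (n = n₀ + ν ξ):
  C₃H₆: 194 − 1(178.5) = 15.52
  O₂: 1873 − 4.5(178.5) = 1070
  CO₂: 0 + 3(178.5) = 535.4
  H₂O: 0 + 3(178.5) = 535.4
Total out = 2157 kmol/h; y_O₂ = 1070 / 2157 = 0.4963.

0.496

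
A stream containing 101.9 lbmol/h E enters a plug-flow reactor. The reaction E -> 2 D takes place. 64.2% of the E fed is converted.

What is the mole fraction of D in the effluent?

E reacted = 0.642 × 101.9 = 65.42 lbmol/h; ν_E = −1, so ξ = 65.42/1 = 65.42 lbmol/h.
Outlet amounts (n = n₀ + ν ξ):
  E: 101.9 − 1(65.42) = 36.48
  D: 0 + 2(65.42) = 130.8
Total out = 167.3 lbmol/h; y_D = 130.8 / 167.3 = 0.782.

0.782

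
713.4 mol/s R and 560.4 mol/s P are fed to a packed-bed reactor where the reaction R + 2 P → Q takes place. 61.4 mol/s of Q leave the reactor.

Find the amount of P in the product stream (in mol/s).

438 mol/s

For Q: n = n₀ + 1ξ → 61.4 = 0 + 1ξ, giving ξ = 61.4 mol/s.
Outlet amounts (n = n₀ + ν ξ):
  R: 713.4 − 1(61.4) = 652
  P: 560.4 − 2(61.4) = 437.6
  Q: 0 + 1(61.4) = 61.4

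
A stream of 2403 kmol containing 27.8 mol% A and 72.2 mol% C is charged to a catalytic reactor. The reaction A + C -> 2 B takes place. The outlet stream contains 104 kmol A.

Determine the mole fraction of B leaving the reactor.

0.469

For A: n = n₀ − 1ξ → 104 = 668 − 1ξ, giving ξ = 564 kmol.
Outlet amounts (n = n₀ + ν ξ):
  A: 668 − 1(564) = 104
  C: 1735 − 1(564) = 1171
  B: 0 + 2(564) = 1128
Total out = 2403 kmol; y_B = 1128 / 2403 = 0.4694.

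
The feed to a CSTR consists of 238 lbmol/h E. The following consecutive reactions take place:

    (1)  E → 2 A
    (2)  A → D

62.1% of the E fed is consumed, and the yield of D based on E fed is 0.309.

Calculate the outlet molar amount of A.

222 lbmol/h

Conversion of E: E consumed = 1ξ₁ = 0.621 × 238 → ξ₁ = 147.8 lbmol/h.
Yield of D: 1ξ₂ / 238 = 0.309 → ξ₂ = 73.54 lbmol/h.
Outlet amounts (n = n₀ + Σ ν·ξ):
  E: 238 − 1(147.8) = 90.2
  A: 0 + 2(147.8) − 1(73.54) = 222.1
  D: 0 + 1(73.54) = 73.54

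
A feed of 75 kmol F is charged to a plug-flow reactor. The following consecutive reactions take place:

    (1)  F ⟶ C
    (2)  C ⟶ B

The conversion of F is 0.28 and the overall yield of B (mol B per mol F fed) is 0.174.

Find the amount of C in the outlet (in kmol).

7.95 kmol

Conversion of F: F consumed = 1ξ₁ = 0.28 × 75 → ξ₁ = 21 kmol.
Yield of B: 1ξ₂ / 75 = 0.174 → ξ₂ = 13.05 kmol.
Outlet amounts (n = n₀ + Σ ν·ξ):
  F: 75 − 1(21) = 54
  C: 0 + 1(21) − 1(13.05) = 7.95
  B: 0 + 1(13.05) = 13.05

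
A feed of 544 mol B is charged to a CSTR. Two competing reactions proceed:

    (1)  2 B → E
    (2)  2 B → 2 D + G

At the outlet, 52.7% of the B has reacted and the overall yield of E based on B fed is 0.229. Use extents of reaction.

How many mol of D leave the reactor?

Yield of E: 1ξ₁ / 544 = 0.229 → ξ₁ = 124.6 mol.
Conversion of B: 2ξ₁ + 2ξ₂ = 0.527 × 544 = 286.7 → ξ₂ = 18.77 mol.
Outlet amounts (n = n₀ + Σ ν·ξ):
  B: 544 − 2(124.6) − 2(18.77) = 257.3
  E: 0 + 1(124.6) = 124.6
  D: 0 + 2(18.77) = 37.54
  G: 0 + 1(18.77) = 18.77

37.5 mol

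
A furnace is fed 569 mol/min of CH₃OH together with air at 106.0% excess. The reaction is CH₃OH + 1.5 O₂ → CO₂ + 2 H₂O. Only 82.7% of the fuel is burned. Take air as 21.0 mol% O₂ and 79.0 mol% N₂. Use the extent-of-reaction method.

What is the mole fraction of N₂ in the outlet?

Stoichiometric O₂ = 1.5 × 569 = 853.5 mol/min; O₂ fed = 853.5 × 2.060 = 1758 mol/min.
N₂ fed = 1758 × 79/21 = 6614 mol/min.
Fuel reacted = 0.827 × 569 → ξ = 470.6 mol/min.
Outlet (n = n₀ + ν ξ):
  CH₃OH: 569 − 1(470.6) = 98.44
  O₂: 1758 − 1.5(470.6) = 1052
  N₂: 6614 (inert)
  CO₂: 0 + 1(470.6) = 470.6
  H₂O: 0 + 2(470.6) = 941.1
Total out = 9177 mol/min; y_N₂ = 6614 / 9177 = 0.7208.

0.721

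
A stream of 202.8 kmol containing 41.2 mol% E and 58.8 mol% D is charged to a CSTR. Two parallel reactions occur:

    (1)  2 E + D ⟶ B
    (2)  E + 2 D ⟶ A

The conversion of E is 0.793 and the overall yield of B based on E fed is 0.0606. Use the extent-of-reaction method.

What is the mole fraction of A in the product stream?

0.698

Yield of B: 1ξ₁ / 83.55 = 0.0606 → ξ₁ = 5.063 kmol.
Conversion of E: 2ξ₁ + 1ξ₂ = 0.793 × 83.55 = 66.26 → ξ₂ = 56.13 kmol.
Outlet amounts (n = n₀ + Σ ν·ξ):
  E: 83.55 − 2(5.063) − 1(56.13) = 17.3
  D: 119.2 − 1(5.063) − 2(56.13) = 1.92
  B: 0 + 1(5.063) = 5.063
  A: 0 + 1(56.13) = 56.13
Total out = 80.41 kmol; y_A = 56.13 / 80.41 = 0.6981.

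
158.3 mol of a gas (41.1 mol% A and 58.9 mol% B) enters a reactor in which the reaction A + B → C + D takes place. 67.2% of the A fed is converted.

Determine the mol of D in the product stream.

43.7 mol

A reacted = 0.672 × 65.06 = 43.72 mol; ν_A = −1, so ξ = 43.72/1 = 43.72 mol.
Outlet amounts (n = n₀ + ν ξ):
  A: 65.06 − 1(43.72) = 21.34
  B: 93.24 − 1(43.72) = 49.52
  C: 0 + 1(43.72) = 43.72
  D: 0 + 1(43.72) = 43.72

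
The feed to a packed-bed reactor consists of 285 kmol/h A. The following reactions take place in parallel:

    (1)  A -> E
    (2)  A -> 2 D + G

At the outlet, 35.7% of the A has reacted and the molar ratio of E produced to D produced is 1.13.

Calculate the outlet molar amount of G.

Conversion of A: A consumed = 0.357 × 285 = 101.7 kmol/h = 1ξ₁ + 1ξ₂.
Selectivity: 1ξ₁ / (2ξ₂) = 1.13 → ξ₁ = 2.26 ξ₂.
Substitute: (1·2.26 + 1) ξ₂ = 101.7 → ξ₂ = 31.21 kmol/h, ξ₁ = 70.53 kmol/h.
Outlet amounts (n = n₀ + Σ ν·ξ):
  A: 285 − 1(70.53) − 1(31.21) = 183.3
  E: 0 + 1(70.53) = 70.53
  D: 0 + 2(31.21) = 62.42
  G: 0 + 1(31.21) = 31.21

31.2 kmol/h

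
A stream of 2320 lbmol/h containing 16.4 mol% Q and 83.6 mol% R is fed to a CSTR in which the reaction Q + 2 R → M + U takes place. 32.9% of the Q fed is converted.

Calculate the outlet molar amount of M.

Q reacted = 0.329 × 380.5 = 125.2 lbmol/h; ν_Q = −1, so ξ = 125.2/1 = 125.2 lbmol/h.
Outlet amounts (n = n₀ + ν ξ):
  Q: 380.5 − 1(125.2) = 255.3
  R: 1940 − 2(125.2) = 1689
  M: 0 + 1(125.2) = 125.2
  U: 0 + 1(125.2) = 125.2

125 lbmol/h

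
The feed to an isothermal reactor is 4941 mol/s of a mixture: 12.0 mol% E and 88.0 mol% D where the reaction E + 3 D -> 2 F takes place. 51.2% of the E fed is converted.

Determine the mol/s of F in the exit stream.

E reacted = 0.512 × 592.9 = 303.6 mol/s; ν_E = −1, so ξ = 303.6/1 = 303.6 mol/s.
Outlet amounts (n = n₀ + ν ξ):
  E: 592.9 − 1(303.6) = 289.3
  D: 4348 − 3(303.6) = 3437
  F: 0 + 2(303.6) = 607.2

607 mol/s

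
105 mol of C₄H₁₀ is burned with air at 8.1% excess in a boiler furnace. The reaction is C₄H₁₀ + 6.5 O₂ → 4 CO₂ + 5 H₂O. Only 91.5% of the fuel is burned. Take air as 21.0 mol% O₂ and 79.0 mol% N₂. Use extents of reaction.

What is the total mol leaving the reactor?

3760 mol

Stoichiometric O₂ = 6.5 × 105 = 682.5 mol; O₂ fed = 682.5 × 1.081 = 737.8 mol.
N₂ fed = 737.8 × 79/21 = 2775 mol.
Fuel reacted = 0.915 × 105 → ξ = 96.08 mol.
Outlet (n = n₀ + ν ξ):
  C₄H₁₀: 105 − 1(96.08) = 8.925
  O₂: 737.8 − 6.5(96.08) = 113.3
  N₂: 2775 (inert)
  CO₂: 0 + 4(96.08) = 384.3
  H₂O: 0 + 5(96.08) = 480.4
Total out = 8.925 + 113.3 + 2775 + 384.3 + 480.4 = 3762 mol.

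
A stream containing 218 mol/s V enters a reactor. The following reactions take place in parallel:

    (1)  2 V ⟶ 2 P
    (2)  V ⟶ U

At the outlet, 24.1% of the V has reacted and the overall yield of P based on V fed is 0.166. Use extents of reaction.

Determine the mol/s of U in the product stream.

Yield of P: 2ξ₁ / 218 = 0.166 → ξ₁ = 18.09 mol/s.
Conversion of V: 2ξ₁ + 1ξ₂ = 0.241 × 218 = 52.54 → ξ₂ = 16.35 mol/s.
Outlet amounts (n = n₀ + Σ ν·ξ):
  V: 218 − 2(18.09) − 1(16.35) = 165.5
  P: 0 + 2(18.09) = 36.19
  U: 0 + 1(16.35) = 16.35

16.3 mol/s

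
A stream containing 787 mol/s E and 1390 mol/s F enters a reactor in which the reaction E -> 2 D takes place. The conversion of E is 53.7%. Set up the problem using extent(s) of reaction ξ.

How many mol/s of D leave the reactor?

E reacted = 0.537 × 787 = 422.6 mol/s; ν_E = −1, so ξ = 422.6/1 = 422.6 mol/s.
Outlet amounts (n = n₀ + ν ξ):
  E: 787 − 1(422.6) = 364.4
  D: 0 + 2(422.6) = 845.2
  F: 1390 (inert)

845 mol/s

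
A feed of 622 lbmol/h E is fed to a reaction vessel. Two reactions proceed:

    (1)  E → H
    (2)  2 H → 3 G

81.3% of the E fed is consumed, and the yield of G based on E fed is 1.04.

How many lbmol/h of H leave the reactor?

Conversion of E: E consumed = 1ξ₁ = 0.813 × 622 → ξ₁ = 505.7 lbmol/h.
Yield of G: 3ξ₂ / 622 = 1.04 → ξ₂ = 215.6 lbmol/h.
Outlet amounts (n = n₀ + Σ ν·ξ):
  E: 622 − 1(505.7) = 116.3
  H: 0 + 1(505.7) − 2(215.6) = 74.43
  G: 0 + 3(215.6) = 646.9

74.4 lbmol/h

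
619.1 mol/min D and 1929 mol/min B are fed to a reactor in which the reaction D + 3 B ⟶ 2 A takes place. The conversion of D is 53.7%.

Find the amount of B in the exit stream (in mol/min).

932 mol/min

D reacted = 0.537 × 619.1 = 332.5 mol/min; ν_D = −1, so ξ = 332.5/1 = 332.5 mol/min.
Outlet amounts (n = n₀ + ν ξ):
  D: 619.1 − 1(332.5) = 286.6
  B: 1929 − 3(332.5) = 931.6
  A: 0 + 2(332.5) = 664.9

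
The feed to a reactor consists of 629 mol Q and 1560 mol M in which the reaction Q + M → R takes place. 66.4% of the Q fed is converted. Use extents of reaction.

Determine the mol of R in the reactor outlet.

418 mol

Q reacted = 0.664 × 629 = 417.7 mol; ν_Q = −1, so ξ = 417.7/1 = 417.7 mol.
Outlet amounts (n = n₀ + ν ξ):
  Q: 629 − 1(417.7) = 211.3
  M: 1560 − 1(417.7) = 1142
  R: 0 + 1(417.7) = 417.7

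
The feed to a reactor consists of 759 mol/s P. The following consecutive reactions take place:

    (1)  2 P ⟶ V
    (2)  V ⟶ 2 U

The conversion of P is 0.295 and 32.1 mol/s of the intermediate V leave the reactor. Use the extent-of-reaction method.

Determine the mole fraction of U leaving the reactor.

0.22

Conversion of P: P consumed = 2ξ₁ = 0.295 × 759 → ξ₁ = 112 mol/s.
V balance: n_V = 0 + 1ξ₁ − 1ξ₂ = 32.1 → ξ₂ = (1·112 − 32.1)/1 = 79.85 mol/s.
Outlet amounts (n = n₀ + Σ ν·ξ):
  P: 759 − 2(112) = 535.1
  V: 0 + 1(112) − 1(79.85) = 32.1
  U: 0 + 2(79.85) = 159.7
Total out = 726.9 mol/s; y_U = 159.7 / 726.9 = 0.2197.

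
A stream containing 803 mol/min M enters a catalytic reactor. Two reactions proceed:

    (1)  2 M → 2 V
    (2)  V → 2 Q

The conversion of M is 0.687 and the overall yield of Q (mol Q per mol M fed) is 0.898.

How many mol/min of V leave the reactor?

Conversion of M: M consumed = 2ξ₁ = 0.687 × 803 → ξ₁ = 275.8 mol/min.
Yield of Q: 2ξ₂ / 803 = 0.898 → ξ₂ = 360.5 mol/min.
Outlet amounts (n = n₀ + Σ ν·ξ):
  M: 803 − 2(275.8) = 251.3
  V: 0 + 2(275.8) − 1(360.5) = 191.1
  Q: 0 + 2(360.5) = 721.1

191 mol/min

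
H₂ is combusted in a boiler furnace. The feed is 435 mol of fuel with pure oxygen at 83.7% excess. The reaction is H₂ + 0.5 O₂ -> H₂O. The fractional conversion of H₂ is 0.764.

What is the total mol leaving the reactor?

Stoichiometric O₂ = 0.5 × 435 = 217.5 mol; O₂ fed = 217.5 × 1.837 = 399.5 mol.
Fuel reacted = 0.764 × 435 → ξ = 332.3 mol.
Outlet (n = n₀ + ν ξ):
  H₂: 435 − 1(332.3) = 102.7
  O₂: 399.5 − 0.5(332.3) = 233.4
  H₂O: 0 + 1(332.3) = 332.3
Total out = 102.7 + 233.4 + 332.3 = 668.4 mol.

668 mol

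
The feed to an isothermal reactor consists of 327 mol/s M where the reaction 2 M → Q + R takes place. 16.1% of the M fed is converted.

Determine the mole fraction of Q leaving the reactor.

0.0805

M reacted = 0.161 × 327 = 52.65 mol/s; ν_M = −2, so ξ = 52.65/2 = 26.32 mol/s.
Outlet amounts (n = n₀ + ν ξ):
  M: 327 − 2(26.32) = 274.4
  Q: 0 + 1(26.32) = 26.32
  R: 0 + 1(26.32) = 26.32
Total out = 327 mol/s; y_Q = 26.32 / 327 = 0.0805.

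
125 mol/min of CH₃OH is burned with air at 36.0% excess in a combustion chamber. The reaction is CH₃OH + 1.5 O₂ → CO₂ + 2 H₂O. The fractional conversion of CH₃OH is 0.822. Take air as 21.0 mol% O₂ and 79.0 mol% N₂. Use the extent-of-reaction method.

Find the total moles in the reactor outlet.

Stoichiometric O₂ = 1.5 × 125 = 187.5 mol/min; O₂ fed = 187.5 × 1.360 = 255 mol/min.
N₂ fed = 255 × 79/21 = 959.3 mol/min.
Fuel reacted = 0.822 × 125 → ξ = 102.8 mol/min.
Outlet (n = n₀ + ν ξ):
  CH₃OH: 125 − 1(102.8) = 22.25
  O₂: 255 − 1.5(102.8) = 100.9
  N₂: 959.3 (inert)
  CO₂: 0 + 1(102.8) = 102.8
  H₂O: 0 + 2(102.8) = 205.5
Total out = 22.25 + 100.9 + 959.3 + 102.8 + 205.5 = 1391 mol/min.

1390 mol/min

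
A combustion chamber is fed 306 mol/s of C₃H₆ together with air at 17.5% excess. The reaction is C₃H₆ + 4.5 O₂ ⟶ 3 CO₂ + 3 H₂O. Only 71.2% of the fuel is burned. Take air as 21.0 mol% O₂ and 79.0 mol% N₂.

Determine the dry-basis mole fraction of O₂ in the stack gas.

Stoichiometric O₂ = 4.5 × 306 = 1377 mol/s; O₂ fed = 1377 × 1.175 = 1618 mol/s.
N₂ fed = 1618 × 79/21 = 6087 mol/s.
Fuel reacted = 0.712 × 306 → ξ = 217.9 mol/s.
Outlet (n = n₀ + ν ξ):
  C₃H₆: 306 − 1(217.9) = 88.13
  O₂: 1618 − 4.5(217.9) = 637.6
  N₂: 6087 (inert)
  CO₂: 0 + 3(217.9) = 653.6
  H₂O: 0 + 3(217.9) = 653.6
Dry total = 7466 mol/s; y_O₂ (dry) = 637.6 / 7466 = 0.08539.

0.0854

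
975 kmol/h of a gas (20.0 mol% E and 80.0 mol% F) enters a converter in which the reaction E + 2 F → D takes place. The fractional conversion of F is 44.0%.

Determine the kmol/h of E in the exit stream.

F reacted = 0.44 × 780 = 343.2 kmol/h; ν_F = −2, so ξ = 343.2/2 = 171.6 kmol/h.
Outlet amounts (n = n₀ + ν ξ):
  E: 195 − 1(171.6) = 23.4
  F: 780 − 2(171.6) = 436.8
  D: 0 + 1(171.6) = 171.6

23.4 kmol/h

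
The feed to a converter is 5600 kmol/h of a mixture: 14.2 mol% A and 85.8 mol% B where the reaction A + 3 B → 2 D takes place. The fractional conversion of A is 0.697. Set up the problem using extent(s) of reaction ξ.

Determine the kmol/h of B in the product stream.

A reacted = 0.697 × 795.2 = 554.3 kmol/h; ν_A = −1, so ξ = 554.3/1 = 554.3 kmol/h.
Outlet amounts (n = n₀ + ν ξ):
  A: 795.2 − 1(554.3) = 240.9
  B: 4805 − 3(554.3) = 3142
  D: 0 + 2(554.3) = 1109

3140 kmol/h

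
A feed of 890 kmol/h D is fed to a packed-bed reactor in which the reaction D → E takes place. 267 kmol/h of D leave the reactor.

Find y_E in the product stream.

For D: n = n₀ − 1ξ → 267 = 890 − 1ξ, giving ξ = 623 kmol/h.
Outlet amounts (n = n₀ + ν ξ):
  D: 890 − 1(623) = 267
  E: 0 + 1(623) = 623
Total out = 890 kmol/h; y_E = 623 / 890 = 0.7.

0.7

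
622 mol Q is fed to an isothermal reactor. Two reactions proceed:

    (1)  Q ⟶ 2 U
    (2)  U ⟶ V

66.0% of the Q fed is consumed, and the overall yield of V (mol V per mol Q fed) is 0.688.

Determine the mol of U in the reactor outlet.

393 mol

Conversion of Q: Q consumed = 1ξ₁ = 0.66 × 622 → ξ₁ = 410.5 mol.
Yield of V: 1ξ₂ / 622 = 0.688 → ξ₂ = 427.9 mol.
Outlet amounts (n = n₀ + Σ ν·ξ):
  Q: 622 − 1(410.5) = 211.5
  U: 0 + 2(410.5) − 1(427.9) = 393.1
  V: 0 + 1(427.9) = 427.9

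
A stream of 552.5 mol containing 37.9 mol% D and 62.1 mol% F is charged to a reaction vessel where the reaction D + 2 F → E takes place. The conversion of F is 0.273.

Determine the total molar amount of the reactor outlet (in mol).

459 mol

F reacted = 0.273 × 343.1 = 93.67 mol; ν_F = −2, so ξ = 93.67/2 = 46.83 mol.
Outlet amounts (n = n₀ + ν ξ):
  D: 209.4 − 1(46.83) = 162.6
  F: 343.1 − 2(46.83) = 249.4
  E: 0 + 1(46.83) = 46.83
Total out = 162.6 + 249.4 + 46.83 = 458.8 mol.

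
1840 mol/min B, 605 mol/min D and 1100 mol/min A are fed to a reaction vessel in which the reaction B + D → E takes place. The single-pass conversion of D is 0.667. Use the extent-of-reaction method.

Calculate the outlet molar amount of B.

D reacted = 0.667 × 605 = 403.5 mol/min; ν_D = −1, so ξ = 403.5/1 = 403.5 mol/min.
Outlet amounts (n = n₀ + ν ξ):
  B: 1840 − 1(403.5) = 1436
  D: 605 − 1(403.5) = 201.5
  E: 0 + 1(403.5) = 403.5
  A: 1100 (inert)

1440 mol/min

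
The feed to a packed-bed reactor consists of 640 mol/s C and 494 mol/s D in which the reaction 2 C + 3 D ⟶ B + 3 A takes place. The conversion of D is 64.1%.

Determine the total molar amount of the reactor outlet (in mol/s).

D reacted = 0.641 × 494 = 316.7 mol/s; ν_D = −3, so ξ = 316.7/3 = 105.6 mol/s.
Outlet amounts (n = n₀ + ν ξ):
  C: 640 − 2(105.6) = 428.9
  D: 494 − 3(105.6) = 177.3
  B: 0 + 1(105.6) = 105.6
  A: 0 + 3(105.6) = 316.7
Total out = 428.9 + 177.3 + 105.6 + 316.7 = 1028 mol/s.

1030 mol/s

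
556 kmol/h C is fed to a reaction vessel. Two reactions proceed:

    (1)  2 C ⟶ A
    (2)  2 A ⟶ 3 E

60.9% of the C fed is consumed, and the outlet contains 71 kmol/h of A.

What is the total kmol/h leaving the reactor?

Conversion of C: C consumed = 2ξ₁ = 0.609 × 556 → ξ₁ = 169.3 kmol/h.
A balance: n_A = 0 + 1ξ₁ − 2ξ₂ = 71 → ξ₂ = (1·169.3 − 71)/2 = 49.15 kmol/h.
Outlet amounts (n = n₀ + Σ ν·ξ):
  C: 556 − 2(169.3) = 217.4
  A: 0 + 1(169.3) − 2(49.15) = 71
  E: 0 + 3(49.15) = 147.5
Total out = 217.4 + 71 + 147.5 = 435.8 kmol/h.

436 kmol/h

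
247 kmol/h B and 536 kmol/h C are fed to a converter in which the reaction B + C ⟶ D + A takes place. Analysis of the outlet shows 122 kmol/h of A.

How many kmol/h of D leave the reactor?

For A: n = n₀ + 1ξ → 122 = 0 + 1ξ, giving ξ = 122 kmol/h.
Outlet amounts (n = n₀ + ν ξ):
  B: 247 − 1(122) = 125
  C: 536 − 1(122) = 414
  D: 0 + 1(122) = 122
  A: 0 + 1(122) = 122

122 kmol/h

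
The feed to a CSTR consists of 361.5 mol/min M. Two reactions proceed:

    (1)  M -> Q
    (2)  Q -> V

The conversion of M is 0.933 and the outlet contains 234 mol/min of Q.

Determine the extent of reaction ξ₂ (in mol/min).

Conversion of M: M consumed = 1ξ₁ = 0.933 × 361.5 → ξ₁ = 337.3 mol/min.
Q balance: n_Q = 0 + 1ξ₁ − 1ξ₂ = 234 → ξ₂ = (1·337.3 − 234)/1 = 103.3 mol/min.
Outlet amounts (n = n₀ + Σ ν·ξ):
  M: 361.5 − 1(337.3) = 24.22
  Q: 0 + 1(337.3) − 1(103.3) = 234
  V: 0 + 1(103.3) = 103.3

ξ₂ = 103 mol/min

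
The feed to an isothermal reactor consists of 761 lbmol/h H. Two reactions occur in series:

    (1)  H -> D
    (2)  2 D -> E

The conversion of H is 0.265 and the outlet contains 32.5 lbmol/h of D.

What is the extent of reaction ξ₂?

Conversion of H: H consumed = 1ξ₁ = 0.265 × 761 → ξ₁ = 201.7 lbmol/h.
D balance: n_D = 0 + 1ξ₁ − 2ξ₂ = 32.5 → ξ₂ = (1·201.7 − 32.5)/2 = 84.58 lbmol/h.
Outlet amounts (n = n₀ + Σ ν·ξ):
  H: 761 − 1(201.7) = 559.3
  D: 0 + 1(201.7) − 2(84.58) = 32.5
  E: 0 + 1(84.58) = 84.58

ξ₂ = 84.6 lbmol/h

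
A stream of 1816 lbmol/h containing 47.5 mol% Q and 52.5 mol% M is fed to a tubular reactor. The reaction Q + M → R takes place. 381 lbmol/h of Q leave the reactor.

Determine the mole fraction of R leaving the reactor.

For Q: n = n₀ − 1ξ → 381 = 862.6 − 1ξ, giving ξ = 481.6 lbmol/h.
Outlet amounts (n = n₀ + ν ξ):
  Q: 862.6 − 1(481.6) = 381
  M: 953.4 − 1(481.6) = 471.8
  R: 0 + 1(481.6) = 481.6
Total out = 1334 lbmol/h; y_R = 481.6 / 1334 = 0.3609.

0.361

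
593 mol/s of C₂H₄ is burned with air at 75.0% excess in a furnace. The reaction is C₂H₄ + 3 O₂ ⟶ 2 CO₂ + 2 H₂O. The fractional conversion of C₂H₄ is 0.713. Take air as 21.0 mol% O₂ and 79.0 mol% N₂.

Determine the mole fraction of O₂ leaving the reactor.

0.12

Stoichiometric O₂ = 3 × 593 = 1779 mol/s; O₂ fed = 1779 × 1.750 = 3113 mol/s.
N₂ fed = 3113 × 79/21 = 11710 mol/s.
Fuel reacted = 0.713 × 593 → ξ = 422.8 mol/s.
Outlet (n = n₀ + ν ξ):
  C₂H₄: 593 − 1(422.8) = 170.2
  O₂: 3113 − 3(422.8) = 1845
  N₂: 11710 (inert)
  CO₂: 0 + 2(422.8) = 845.6
  H₂O: 0 + 2(422.8) = 845.6
Total out = 15420 mol/s; y_O₂ = 1845 / 15420 = 0.1197.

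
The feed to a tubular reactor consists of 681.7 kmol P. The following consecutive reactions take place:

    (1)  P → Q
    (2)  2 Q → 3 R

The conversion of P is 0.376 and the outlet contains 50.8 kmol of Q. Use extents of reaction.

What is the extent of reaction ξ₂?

Conversion of P: P consumed = 1ξ₁ = 0.376 × 681.7 → ξ₁ = 256.3 kmol.
Q balance: n_Q = 0 + 1ξ₁ − 2ξ₂ = 50.8 → ξ₂ = (1·256.3 − 50.8)/2 = 102.8 kmol.
Outlet amounts (n = n₀ + Σ ν·ξ):
  P: 681.7 − 1(256.3) = 425.4
  Q: 0 + 1(256.3) − 2(102.8) = 50.8
  R: 0 + 3(102.8) = 308.3

ξ₂ = 103 kmol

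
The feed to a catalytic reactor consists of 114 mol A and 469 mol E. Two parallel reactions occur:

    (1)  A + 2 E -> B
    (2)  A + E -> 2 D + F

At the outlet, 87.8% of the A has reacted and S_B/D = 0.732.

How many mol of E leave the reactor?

309 mol

Conversion of A: A consumed = 0.878 × 114 = 100.1 mol = 1ξ₁ + 1ξ₂.
Selectivity: 1ξ₁ / (2ξ₂) = 0.732 → ξ₁ = 1.464 ξ₂.
Substitute: (1·1.464 + 1) ξ₂ = 100.1 → ξ₂ = 40.62 mol, ξ₁ = 59.47 mol.
Outlet amounts (n = n₀ + Σ ν·ξ):
  A: 114 − 1(59.47) − 1(40.62) = 13.91
  E: 469 − 2(59.47) − 1(40.62) = 309.4
  B: 0 + 1(59.47) = 59.47
  D: 0 + 2(40.62) = 81.24
  F: 0 + 1(40.62) = 40.62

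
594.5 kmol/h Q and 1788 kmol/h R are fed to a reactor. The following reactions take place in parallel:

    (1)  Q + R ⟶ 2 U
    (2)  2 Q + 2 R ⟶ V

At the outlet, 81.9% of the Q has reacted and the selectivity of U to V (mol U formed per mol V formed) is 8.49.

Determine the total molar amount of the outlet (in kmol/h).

2150 kmol/h

Conversion of Q: Q consumed = 0.819 × 594.5 = 486.9 kmol/h = 1ξ₁ + 2ξ₂.
Selectivity: 2ξ₁ / (1ξ₂) = 8.49 → ξ₁ = 4.245 ξ₂.
Substitute: (1·4.245 + 2) ξ₂ = 486.9 → ξ₂ = 77.97 kmol/h, ξ₁ = 331 kmol/h.
Outlet amounts (n = n₀ + Σ ν·ξ):
  Q: 594.5 − 1(331) − 2(77.97) = 107.6
  R: 1788 − 1(331) − 2(77.97) = 1301
  U: 0 + 2(331) = 661.9
  V: 0 + 1(77.97) = 77.97
Total out = 107.6 + 1301 + 661.9 + 77.97 = 2149 kmol/h.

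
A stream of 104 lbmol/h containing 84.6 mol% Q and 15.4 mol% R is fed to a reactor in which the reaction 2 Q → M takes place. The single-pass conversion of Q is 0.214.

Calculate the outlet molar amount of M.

9.41 lbmol/h

Q reacted = 0.214 × 87.98 = 18.83 lbmol/h; ν_Q = −2, so ξ = 18.83/2 = 9.414 lbmol/h.
Outlet amounts (n = n₀ + ν ξ):
  Q: 87.98 − 2(9.414) = 69.16
  M: 0 + 1(9.414) = 9.414
  R: 16.02 (inert)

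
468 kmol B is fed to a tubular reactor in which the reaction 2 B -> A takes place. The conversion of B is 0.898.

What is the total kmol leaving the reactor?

B reacted = 0.898 × 468 = 420.3 kmol; ν_B = −2, so ξ = 420.3/2 = 210.1 kmol.
Outlet amounts (n = n₀ + ν ξ):
  B: 468 − 2(210.1) = 47.74
  A: 0 + 1(210.1) = 210.1
Total out = 47.74 + 210.1 = 257.9 kmol.

258 kmol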